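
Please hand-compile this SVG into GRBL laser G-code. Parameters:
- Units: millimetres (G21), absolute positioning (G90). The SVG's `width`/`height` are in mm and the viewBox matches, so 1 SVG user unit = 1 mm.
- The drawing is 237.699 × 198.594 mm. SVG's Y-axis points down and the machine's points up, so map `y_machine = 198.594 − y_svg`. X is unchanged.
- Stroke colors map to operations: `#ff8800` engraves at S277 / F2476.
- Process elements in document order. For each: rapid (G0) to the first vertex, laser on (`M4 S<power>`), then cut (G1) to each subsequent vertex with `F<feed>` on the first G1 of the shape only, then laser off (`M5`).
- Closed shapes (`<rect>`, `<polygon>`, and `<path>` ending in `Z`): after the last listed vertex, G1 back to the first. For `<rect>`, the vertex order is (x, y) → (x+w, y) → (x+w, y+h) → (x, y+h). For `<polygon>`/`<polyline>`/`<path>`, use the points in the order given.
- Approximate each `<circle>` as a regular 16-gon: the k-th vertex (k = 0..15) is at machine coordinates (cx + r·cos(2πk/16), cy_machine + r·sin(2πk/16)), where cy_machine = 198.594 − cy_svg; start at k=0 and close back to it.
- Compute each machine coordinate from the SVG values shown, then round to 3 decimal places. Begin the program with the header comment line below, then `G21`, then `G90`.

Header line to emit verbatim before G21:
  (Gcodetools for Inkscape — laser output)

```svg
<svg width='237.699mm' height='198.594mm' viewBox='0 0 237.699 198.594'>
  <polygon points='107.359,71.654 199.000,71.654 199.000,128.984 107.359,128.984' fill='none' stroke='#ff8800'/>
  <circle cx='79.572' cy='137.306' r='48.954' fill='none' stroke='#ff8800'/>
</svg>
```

(Gcodetools for Inkscape — laser output)
G21
G90
G0 X107.359 Y126.940
M4 S277
G1 X199.000 Y126.940 F2476
G1 X199.000 Y69.610
G1 X107.359 Y69.610
G1 X107.359 Y126.940
M5
G0 X128.526 Y61.288
M4 S277
G1 X124.800 Y80.022 F2476
G1 X114.188 Y95.904
G1 X98.306 Y106.516
G1 X79.572 Y110.242
G1 X60.838 Y106.516
G1 X44.956 Y95.904
G1 X34.344 Y80.022
G1 X30.618 Y61.288
G1 X34.344 Y42.554
G1 X44.956 Y26.672
G1 X60.838 Y16.060
G1 X79.572 Y12.334
G1 X98.306 Y16.060
G1 X114.188 Y26.672
G1 X124.800 Y42.554
G1 X128.526 Y61.288
M5

Since the viewBox matches the mm dimensions, user units are millimetres directly. The only transform is the Y-flip y_m = 198.594 − y_svg.

Shape 1 is a rectangle drawn with `<polygon>`. Its stroke #ff8800 means engrave at S277, F2476. After flipping Y the toolpath is (107.359,126.940) → (199.000,126.940) → (199.000,69.610) → (107.359,69.610) → (107.359,126.940), returning to the start.

Shape 2 is a circle drawn with `<circle>`. Its stroke #ff8800 means engrave at S277, F2476. After flipping Y the toolpath is (128.526,61.288) → (124.800,80.022) → (114.188,95.904) → (98.306,106.516) → (79.572,110.242) → (60.838,106.516) → (44.956,95.904) → (34.344,80.022) → (30.618,61.288) → (34.344,42.554) → (44.956,26.672) → (60.838,16.060) → (79.572,12.334) → (98.306,16.060) → (114.188,26.672) → (124.800,42.554) → (128.526,61.288), returning to the start.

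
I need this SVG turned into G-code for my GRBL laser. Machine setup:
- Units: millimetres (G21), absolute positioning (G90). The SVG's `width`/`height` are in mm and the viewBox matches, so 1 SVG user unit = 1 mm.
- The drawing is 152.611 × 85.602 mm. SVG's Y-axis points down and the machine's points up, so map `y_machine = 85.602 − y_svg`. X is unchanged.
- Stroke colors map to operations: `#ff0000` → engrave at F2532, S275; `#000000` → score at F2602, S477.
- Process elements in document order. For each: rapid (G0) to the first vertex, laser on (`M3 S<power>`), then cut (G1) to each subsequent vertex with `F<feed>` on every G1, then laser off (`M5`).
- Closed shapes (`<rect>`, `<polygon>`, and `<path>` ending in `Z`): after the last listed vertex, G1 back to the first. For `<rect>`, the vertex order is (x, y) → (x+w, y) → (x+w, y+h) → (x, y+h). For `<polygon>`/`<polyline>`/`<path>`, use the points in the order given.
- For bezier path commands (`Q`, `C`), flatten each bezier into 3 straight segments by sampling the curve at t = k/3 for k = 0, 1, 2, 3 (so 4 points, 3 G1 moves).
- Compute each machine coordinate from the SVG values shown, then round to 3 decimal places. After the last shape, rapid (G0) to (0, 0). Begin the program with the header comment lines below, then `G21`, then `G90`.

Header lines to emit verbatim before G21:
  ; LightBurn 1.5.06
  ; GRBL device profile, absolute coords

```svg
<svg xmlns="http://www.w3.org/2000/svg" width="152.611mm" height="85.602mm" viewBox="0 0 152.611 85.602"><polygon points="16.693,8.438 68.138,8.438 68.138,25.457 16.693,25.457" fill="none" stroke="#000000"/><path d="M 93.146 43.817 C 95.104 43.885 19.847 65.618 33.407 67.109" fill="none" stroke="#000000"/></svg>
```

1 u = 1 mm; y_m = 85.602 − y.

[1] `<polygon>` rectangle, #000000→score S477 F2602: (16.693,77.164) → (68.138,77.164) → (68.138,60.145) → (16.693,60.145) → (16.693,77.164) (closed)

[2] `<path>` cubic bezier, #000000→score S477 F2602: (93.146,41.785) → (75.515,36.047) → (43.303,25.179) → (33.407,18.493)

; LightBurn 1.5.06
; GRBL device profile, absolute coords
G21
G90
G0 X16.693 Y77.164
M3 S477
G1 X68.138 Y77.164 F2602
G1 X68.138 Y60.145 F2602
G1 X16.693 Y60.145 F2602
G1 X16.693 Y77.164 F2602
M5
G0 X93.146 Y41.785
M3 S477
G1 X75.515 Y36.047 F2602
G1 X43.303 Y25.179 F2602
G1 X33.407 Y18.493 F2602
M5
G0 X0.000 Y0.000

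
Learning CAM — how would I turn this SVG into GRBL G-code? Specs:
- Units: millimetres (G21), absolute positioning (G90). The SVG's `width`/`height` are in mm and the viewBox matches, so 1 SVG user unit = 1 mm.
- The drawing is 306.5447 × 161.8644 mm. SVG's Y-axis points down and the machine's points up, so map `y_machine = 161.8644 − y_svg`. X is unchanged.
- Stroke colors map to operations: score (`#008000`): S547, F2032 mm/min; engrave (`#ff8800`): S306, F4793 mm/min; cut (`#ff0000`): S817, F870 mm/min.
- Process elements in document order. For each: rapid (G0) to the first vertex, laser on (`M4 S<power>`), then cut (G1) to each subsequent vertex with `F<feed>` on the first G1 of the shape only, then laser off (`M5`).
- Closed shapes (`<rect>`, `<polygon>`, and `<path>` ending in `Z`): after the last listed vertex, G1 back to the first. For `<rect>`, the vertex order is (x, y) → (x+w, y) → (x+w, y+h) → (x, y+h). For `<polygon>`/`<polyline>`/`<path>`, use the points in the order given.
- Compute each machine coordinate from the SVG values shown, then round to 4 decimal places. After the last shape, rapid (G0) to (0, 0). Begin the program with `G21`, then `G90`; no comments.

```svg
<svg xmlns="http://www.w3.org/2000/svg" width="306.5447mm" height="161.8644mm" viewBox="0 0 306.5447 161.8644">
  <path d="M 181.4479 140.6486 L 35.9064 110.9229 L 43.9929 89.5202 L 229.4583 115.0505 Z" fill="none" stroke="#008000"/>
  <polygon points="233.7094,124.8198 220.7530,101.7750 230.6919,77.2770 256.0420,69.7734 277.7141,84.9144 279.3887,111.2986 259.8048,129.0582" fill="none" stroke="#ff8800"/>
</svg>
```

1 u = 1 mm; y_m = 161.8644 − y.

[1] `<path>` closed polygon, #008000→score S547 F2032: (181.4479,21.2158) → (35.9064,50.9415) → (43.9929,72.3442) → (229.4583,46.8139) → (181.4479,21.2158) (closed)

[2] `<polygon>` regular polygon, #ff8800→engrave S306 F4793: (233.7094,37.0446) → (220.7530,60.0894) → (230.6919,84.5874) → (256.0420,92.0910) → (277.7141,76.9500) → (279.3887,50.5658) → (259.8048,32.8062) → (233.7094,37.0446) (closed)

G21
G90
G0 X181.4479 Y21.2158
M4 S547
G1 X35.9064 Y50.9415 F2032
G1 X43.9929 Y72.3442
G1 X229.4583 Y46.8139
G1 X181.4479 Y21.2158
M5
G0 X233.7094 Y37.0446
M4 S306
G1 X220.7530 Y60.0894 F4793
G1 X230.6919 Y84.5874
G1 X256.0420 Y92.0910
G1 X277.7141 Y76.9500
G1 X279.3887 Y50.5658
G1 X259.8048 Y32.8062
G1 X233.7094 Y37.0446
M5
G0 X0.0000 Y0.0000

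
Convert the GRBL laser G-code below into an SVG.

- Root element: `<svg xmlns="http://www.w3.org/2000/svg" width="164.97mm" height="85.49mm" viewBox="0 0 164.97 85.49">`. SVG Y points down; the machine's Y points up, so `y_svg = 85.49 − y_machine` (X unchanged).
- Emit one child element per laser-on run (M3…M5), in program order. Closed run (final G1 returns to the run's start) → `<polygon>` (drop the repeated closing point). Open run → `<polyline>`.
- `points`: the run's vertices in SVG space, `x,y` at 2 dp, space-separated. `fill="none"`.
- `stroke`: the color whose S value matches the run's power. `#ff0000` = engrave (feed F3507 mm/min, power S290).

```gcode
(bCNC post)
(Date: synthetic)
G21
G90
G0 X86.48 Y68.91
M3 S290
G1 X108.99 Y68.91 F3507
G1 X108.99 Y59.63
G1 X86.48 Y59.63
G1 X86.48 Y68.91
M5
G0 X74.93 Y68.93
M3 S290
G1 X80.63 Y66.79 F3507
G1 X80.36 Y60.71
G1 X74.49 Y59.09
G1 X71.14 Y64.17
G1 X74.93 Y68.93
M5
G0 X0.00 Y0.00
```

<svg xmlns="http://www.w3.org/2000/svg" width="164.97mm" height="85.49mm" viewBox="0 0 164.97 85.49">
  <polygon points="86.48,16.58 108.99,16.58 108.99,25.86 86.48,25.86" fill="none" stroke="#ff0000"/>
  <polygon points="74.93,16.56 80.63,18.70 80.36,24.78 74.49,26.40 71.14,21.32" fill="none" stroke="#ff0000"/>
</svg>

Machine Y-up, SVG Y-down with viewBox height 85.49, so y_svg = 85.49 − y_machine; X carries over. Every run uses S290, so all elements get stroke `#ff0000` (engrave).

Run 1: The run returns to its start, so emit a `<polygon>` with points (Y-flipped): 86.48,16.58 108.99,16.58 108.99,25.86 86.48,25.86.

Run 2: The run returns to its start, so emit a `<polygon>` with points (Y-flipped): 74.93,16.56 80.63,18.70 80.36,24.78 74.49,26.40 71.14,21.32.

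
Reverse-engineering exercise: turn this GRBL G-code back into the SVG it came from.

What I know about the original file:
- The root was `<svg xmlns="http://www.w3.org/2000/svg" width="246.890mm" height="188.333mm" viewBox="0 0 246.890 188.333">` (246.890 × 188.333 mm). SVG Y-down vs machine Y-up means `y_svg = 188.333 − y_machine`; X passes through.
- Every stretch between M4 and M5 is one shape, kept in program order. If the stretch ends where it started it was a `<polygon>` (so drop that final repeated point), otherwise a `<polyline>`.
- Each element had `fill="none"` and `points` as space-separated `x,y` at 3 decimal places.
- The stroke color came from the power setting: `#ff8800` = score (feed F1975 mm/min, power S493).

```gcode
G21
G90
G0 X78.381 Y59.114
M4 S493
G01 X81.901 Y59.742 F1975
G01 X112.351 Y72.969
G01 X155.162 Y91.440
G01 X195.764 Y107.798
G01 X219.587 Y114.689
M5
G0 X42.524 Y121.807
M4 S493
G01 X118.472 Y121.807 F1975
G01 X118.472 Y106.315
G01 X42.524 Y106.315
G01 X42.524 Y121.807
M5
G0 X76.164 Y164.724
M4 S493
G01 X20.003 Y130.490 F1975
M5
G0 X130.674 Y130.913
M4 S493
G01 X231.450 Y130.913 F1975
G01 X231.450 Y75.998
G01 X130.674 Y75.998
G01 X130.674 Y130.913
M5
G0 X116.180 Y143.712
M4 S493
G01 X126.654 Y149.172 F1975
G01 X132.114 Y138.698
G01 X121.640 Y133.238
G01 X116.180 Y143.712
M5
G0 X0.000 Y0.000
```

y_svg = 188.333 − y_m. Every run uses S493, so all elements get stroke `#ff8800` (score).

[1] open run; points: 78.381,129.219 81.901,128.591 112.351,115.364 155.162,96.893 195.764,80.535 219.587,73.644

[2] closed run; points: 42.524,66.526 118.472,66.526 118.472,82.018 42.524,82.018

[3] open run; points: 76.164,23.609 20.003,57.843

[4] closed run; points: 130.674,57.420 231.450,57.420 231.450,112.335 130.674,112.335

[5] closed run; points: 116.180,44.621 126.654,39.161 132.114,49.635 121.640,55.095

<svg xmlns="http://www.w3.org/2000/svg" width="246.890mm" height="188.333mm" viewBox="0 0 246.890 188.333">
  <polyline points="78.381,129.219 81.901,128.591 112.351,115.364 155.162,96.893 195.764,80.535 219.587,73.644" fill="none" stroke="#ff8800"/>
  <polygon points="42.524,66.526 118.472,66.526 118.472,82.018 42.524,82.018" fill="none" stroke="#ff8800"/>
  <polyline points="76.164,23.609 20.003,57.843" fill="none" stroke="#ff8800"/>
  <polygon points="130.674,57.420 231.450,57.420 231.450,112.335 130.674,112.335" fill="none" stroke="#ff8800"/>
  <polygon points="116.180,44.621 126.654,39.161 132.114,49.635 121.640,55.095" fill="none" stroke="#ff8800"/>
</svg>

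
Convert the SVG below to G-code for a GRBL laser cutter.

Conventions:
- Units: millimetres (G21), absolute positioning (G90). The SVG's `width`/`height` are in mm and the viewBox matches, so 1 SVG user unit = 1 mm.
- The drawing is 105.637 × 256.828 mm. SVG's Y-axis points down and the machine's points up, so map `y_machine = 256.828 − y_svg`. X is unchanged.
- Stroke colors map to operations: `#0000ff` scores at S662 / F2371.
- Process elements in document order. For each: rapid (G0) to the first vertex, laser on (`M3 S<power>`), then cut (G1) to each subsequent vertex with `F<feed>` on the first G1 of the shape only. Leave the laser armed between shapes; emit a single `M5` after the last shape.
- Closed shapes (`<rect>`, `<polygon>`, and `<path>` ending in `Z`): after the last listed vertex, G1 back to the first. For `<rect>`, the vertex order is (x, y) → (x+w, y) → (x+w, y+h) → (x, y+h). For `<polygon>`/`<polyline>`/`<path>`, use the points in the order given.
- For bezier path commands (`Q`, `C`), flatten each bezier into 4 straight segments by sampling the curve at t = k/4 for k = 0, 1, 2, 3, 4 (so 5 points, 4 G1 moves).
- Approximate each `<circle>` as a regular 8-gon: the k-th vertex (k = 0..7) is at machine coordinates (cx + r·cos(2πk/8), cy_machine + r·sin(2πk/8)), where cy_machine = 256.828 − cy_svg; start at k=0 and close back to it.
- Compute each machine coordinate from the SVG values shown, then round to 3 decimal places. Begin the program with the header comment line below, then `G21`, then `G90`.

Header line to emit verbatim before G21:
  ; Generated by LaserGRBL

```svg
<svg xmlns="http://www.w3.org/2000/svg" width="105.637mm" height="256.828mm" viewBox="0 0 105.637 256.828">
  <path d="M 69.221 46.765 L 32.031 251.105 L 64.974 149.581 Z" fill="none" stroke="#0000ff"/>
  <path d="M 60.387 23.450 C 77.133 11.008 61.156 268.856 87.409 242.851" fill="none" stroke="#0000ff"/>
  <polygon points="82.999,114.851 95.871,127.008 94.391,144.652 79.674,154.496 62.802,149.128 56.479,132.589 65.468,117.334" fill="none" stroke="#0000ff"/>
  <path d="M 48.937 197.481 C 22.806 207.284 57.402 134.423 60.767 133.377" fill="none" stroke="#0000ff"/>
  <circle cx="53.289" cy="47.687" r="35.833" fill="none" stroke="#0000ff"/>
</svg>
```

; Generated by LaserGRBL
G21
G90
G0 X69.221 Y210.063
M3 S662
G1 X32.031 Y5.723 F2371
G1 X64.974 Y107.247
G1 X69.221 Y210.063
G0 X60.387 Y233.378
M3 S662
G1 X67.982 Y200.689 F2371
G1 X70.333 Y118.591
G1 X74.466 Y39.037
G1 X87.409 Y13.977
G0 X82.999 Y141.977
M3 S662
G1 X95.871 Y129.820 F2371
G1 X94.391 Y112.176
G1 X79.674 Y102.332
G1 X62.802 Y107.700
G1 X56.479 Y124.239
G1 X65.468 Y139.494
G1 X82.999 Y141.977
G0 X48.937 Y59.347
M3 S662
G1 X39.288 Y65.081 F2371
G1 X43.791 Y87.331
G1 X53.824 Y111.615
G1 X60.767 Y123.451
G0 X89.122 Y209.141
M3 S662
G1 X78.627 Y234.479 F2371
G1 X53.289 Y244.974
G1 X27.951 Y234.479
G1 X17.456 Y209.141
G1 X27.951 Y183.803
G1 X53.289 Y173.308
G1 X78.627 Y183.803
G1 X89.122 Y209.141
M5

Since the viewBox matches the mm dimensions, user units are millimetres directly. The only transform is the Y-flip y_m = 256.828 − y_svg.

Shape 1 is a closed polygon drawn with `<path>`. Its stroke #0000ff means score at S662, F2371. After flipping Y the toolpath is (69.221,210.063) → (32.031,5.723) → (64.974,107.247) → (69.221,210.063), returning to the start.

Shape 2 is a cubic bezier drawn with `<path>`. Its stroke #0000ff means score at S662, F2371. After flipping Y the toolpath is (60.387,233.378) → (67.982,200.689) → (70.333,118.591) → (74.466,39.037) → (87.409,13.977).

Shape 3 is a regular polygon drawn with `<polygon>`. Its stroke #0000ff means score at S662, F2371. After flipping Y the toolpath is (82.999,141.977) → (95.871,129.820) → (94.391,112.176) → (79.674,102.332) → (62.802,107.700) → (56.479,124.239) → (65.468,139.494) → (82.999,141.977), returning to the start.

Shape 4 is a cubic bezier drawn with `<path>`. Its stroke #0000ff means score at S662, F2371. After flipping Y the toolpath is (48.937,59.347) → (39.288,65.081) → (43.791,87.331) → (53.824,111.615) → (60.767,123.451).

Shape 5 is a circle drawn with `<circle>`. Its stroke #0000ff means score at S662, F2371. After flipping Y the toolpath is (89.122,209.141) → (78.627,234.479) → (53.289,244.974) → (27.951,234.479) → (17.456,209.141) → (27.951,183.803) → (53.289,173.308) → (78.627,183.803) → (89.122,209.141), returning to the start.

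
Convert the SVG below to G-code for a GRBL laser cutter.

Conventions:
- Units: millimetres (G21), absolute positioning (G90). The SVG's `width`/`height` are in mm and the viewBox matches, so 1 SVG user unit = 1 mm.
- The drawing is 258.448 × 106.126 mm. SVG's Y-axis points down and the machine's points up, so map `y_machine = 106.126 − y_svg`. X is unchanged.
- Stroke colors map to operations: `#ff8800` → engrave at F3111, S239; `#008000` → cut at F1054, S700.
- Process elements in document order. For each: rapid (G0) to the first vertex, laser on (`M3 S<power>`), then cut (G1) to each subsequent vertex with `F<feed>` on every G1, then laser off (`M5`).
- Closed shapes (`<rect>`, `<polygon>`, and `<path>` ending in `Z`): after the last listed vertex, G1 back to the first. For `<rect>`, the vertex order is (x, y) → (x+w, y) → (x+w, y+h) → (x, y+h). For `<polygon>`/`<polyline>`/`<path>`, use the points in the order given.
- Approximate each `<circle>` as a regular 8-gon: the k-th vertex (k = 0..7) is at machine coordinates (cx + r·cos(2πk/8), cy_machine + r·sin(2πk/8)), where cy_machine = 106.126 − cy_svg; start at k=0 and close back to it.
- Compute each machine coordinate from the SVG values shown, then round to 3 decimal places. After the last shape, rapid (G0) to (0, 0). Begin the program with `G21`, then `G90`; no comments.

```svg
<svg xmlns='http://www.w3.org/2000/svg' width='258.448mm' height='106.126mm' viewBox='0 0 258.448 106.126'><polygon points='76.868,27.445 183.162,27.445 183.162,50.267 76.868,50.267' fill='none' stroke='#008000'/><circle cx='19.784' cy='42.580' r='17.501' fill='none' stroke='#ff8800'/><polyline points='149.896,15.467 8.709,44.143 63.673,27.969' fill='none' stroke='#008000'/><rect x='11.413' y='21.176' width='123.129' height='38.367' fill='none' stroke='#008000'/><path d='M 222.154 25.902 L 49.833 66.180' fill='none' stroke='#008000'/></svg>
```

1 u = 1 mm; y_m = 106.126 − y.

[1] `<polygon>` rectangle, #008000→cut S700 F1054: (76.868,78.681) → (183.162,78.681) → (183.162,55.859) → (76.868,55.859) → (76.868,78.681) (closed)

[2] `<circle>` circle, #ff8800→engrave S239 F3111: (37.285,63.546) → (32.159,75.921) → (19.784,81.047) → (7.409,75.921) → (2.283,63.546) → (7.409,51.171) → (19.784,46.045) → (32.159,51.171) → (37.285,63.546) (closed)

[3] `<polyline>` open polyline, #008000→cut S700 F1054: (149.896,90.659) → (8.709,61.983) → (63.673,78.157)

[4] `<rect>` rectangle, #008000→cut S700 F1054: (11.413,84.950) → (134.542,84.950) → (134.542,46.583) → (11.413,46.583) → (11.413,84.950) (closed)

[5] `<path>` line segment, #008000→cut S700 F1054: (222.154,80.224) → (49.833,39.946)

G21
G90
G0 X76.868 Y78.681
M3 S700
G1 X183.162 Y78.681 F1054
G1 X183.162 Y55.859 F1054
G1 X76.868 Y55.859 F1054
G1 X76.868 Y78.681 F1054
M5
G0 X37.285 Y63.546
M3 S239
G1 X32.159 Y75.921 F3111
G1 X19.784 Y81.047 F3111
G1 X7.409 Y75.921 F3111
G1 X2.283 Y63.546 F3111
G1 X7.409 Y51.171 F3111
G1 X19.784 Y46.045 F3111
G1 X32.159 Y51.171 F3111
G1 X37.285 Y63.546 F3111
M5
G0 X149.896 Y90.659
M3 S700
G1 X8.709 Y61.983 F1054
G1 X63.673 Y78.157 F1054
M5
G0 X11.413 Y84.950
M3 S700
G1 X134.542 Y84.950 F1054
G1 X134.542 Y46.583 F1054
G1 X11.413 Y46.583 F1054
G1 X11.413 Y84.950 F1054
M5
G0 X222.154 Y80.224
M3 S700
G1 X49.833 Y39.946 F1054
M5
G0 X0.000 Y0.000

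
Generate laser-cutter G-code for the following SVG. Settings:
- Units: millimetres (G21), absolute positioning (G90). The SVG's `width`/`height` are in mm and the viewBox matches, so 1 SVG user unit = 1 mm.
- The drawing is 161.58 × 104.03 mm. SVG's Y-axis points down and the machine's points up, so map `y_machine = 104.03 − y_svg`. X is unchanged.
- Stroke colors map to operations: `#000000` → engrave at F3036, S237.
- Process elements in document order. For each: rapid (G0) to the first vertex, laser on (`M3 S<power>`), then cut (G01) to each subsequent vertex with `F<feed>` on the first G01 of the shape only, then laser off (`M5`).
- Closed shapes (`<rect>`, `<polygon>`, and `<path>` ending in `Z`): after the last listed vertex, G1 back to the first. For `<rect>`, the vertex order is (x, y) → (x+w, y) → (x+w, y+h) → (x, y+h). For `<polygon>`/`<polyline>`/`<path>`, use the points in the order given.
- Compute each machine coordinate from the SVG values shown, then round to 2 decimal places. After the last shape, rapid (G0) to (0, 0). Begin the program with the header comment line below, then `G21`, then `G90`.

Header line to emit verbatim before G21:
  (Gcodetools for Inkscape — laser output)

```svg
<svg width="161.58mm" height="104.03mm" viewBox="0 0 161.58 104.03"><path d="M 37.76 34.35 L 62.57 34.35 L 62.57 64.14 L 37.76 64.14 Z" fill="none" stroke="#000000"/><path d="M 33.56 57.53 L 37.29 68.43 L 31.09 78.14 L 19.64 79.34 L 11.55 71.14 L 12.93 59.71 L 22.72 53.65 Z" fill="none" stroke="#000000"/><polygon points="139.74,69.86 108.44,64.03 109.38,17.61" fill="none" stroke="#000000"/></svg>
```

Since the viewBox matches the mm dimensions, user units are millimetres directly. The only transform is the Y-flip y_m = 104.03 − y_svg.

Shape 1 is a rectangle drawn with `<path>`. Its stroke #000000 means engrave at S237, F3036. After flipping Y the toolpath is (37.76,69.68) → (62.57,69.68) → (62.57,39.89) → (37.76,39.89) → (37.76,69.68), returning to the start.

Shape 2 is a regular polygon drawn with `<path>`. Its stroke #000000 means engrave at S237, F3036. After flipping Y the toolpath is (33.56,46.50) → (37.29,35.60) → (31.09,25.89) → (19.64,24.69) → (11.55,32.89) → (12.93,44.32) → (22.72,50.38) → (33.56,46.50), returning to the start.

Shape 3 is a closed polygon drawn with `<polygon>`. Its stroke #000000 means engrave at S237, F3036. After flipping Y the toolpath is (139.74,34.17) → (108.44,40.00) → (109.38,86.42) → (139.74,34.17), returning to the start.

(Gcodetools for Inkscape — laser output)
G21
G90
G0 X37.76 Y69.68
M3 S237
G01 X62.57 Y69.68 F3036
G01 X62.57 Y39.89
G01 X37.76 Y39.89
G01 X37.76 Y69.68
M5
G0 X33.56 Y46.50
M3 S237
G01 X37.29 Y35.60 F3036
G01 X31.09 Y25.89
G01 X19.64 Y24.69
G01 X11.55 Y32.89
G01 X12.93 Y44.32
G01 X22.72 Y50.38
G01 X33.56 Y46.50
M5
G0 X139.74 Y34.17
M3 S237
G01 X108.44 Y40.00 F3036
G01 X109.38 Y86.42
G01 X139.74 Y34.17
M5
G0 X0.00 Y0.00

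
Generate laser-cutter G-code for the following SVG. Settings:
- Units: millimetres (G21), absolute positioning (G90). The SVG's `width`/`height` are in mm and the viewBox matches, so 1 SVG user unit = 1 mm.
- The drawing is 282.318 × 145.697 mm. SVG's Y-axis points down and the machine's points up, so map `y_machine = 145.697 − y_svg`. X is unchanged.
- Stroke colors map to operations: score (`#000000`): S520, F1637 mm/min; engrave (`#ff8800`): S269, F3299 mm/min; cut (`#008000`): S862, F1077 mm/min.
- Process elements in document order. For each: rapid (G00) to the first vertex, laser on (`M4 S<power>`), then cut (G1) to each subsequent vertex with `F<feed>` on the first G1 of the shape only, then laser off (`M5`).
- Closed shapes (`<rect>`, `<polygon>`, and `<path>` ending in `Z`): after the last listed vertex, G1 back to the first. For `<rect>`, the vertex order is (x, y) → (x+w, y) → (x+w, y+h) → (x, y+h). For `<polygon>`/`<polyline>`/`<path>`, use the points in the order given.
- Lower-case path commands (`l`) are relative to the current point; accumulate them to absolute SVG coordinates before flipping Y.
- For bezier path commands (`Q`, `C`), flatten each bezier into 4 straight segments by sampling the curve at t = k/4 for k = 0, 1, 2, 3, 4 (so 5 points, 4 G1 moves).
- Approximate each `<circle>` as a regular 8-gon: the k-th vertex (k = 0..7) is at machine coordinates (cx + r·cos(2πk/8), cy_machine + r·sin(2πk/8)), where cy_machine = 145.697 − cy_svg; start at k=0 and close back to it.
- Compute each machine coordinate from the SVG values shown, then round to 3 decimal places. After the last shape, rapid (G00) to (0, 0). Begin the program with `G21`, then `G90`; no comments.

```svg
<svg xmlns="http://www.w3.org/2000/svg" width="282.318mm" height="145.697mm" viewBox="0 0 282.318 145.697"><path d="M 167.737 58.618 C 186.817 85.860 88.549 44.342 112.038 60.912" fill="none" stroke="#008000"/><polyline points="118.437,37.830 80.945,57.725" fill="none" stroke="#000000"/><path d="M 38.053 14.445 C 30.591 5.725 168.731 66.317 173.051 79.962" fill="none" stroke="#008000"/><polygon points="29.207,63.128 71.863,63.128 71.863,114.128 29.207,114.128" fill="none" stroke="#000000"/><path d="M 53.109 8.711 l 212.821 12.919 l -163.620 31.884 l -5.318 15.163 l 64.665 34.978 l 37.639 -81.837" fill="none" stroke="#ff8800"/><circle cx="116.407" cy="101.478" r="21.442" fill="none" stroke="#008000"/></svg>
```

viewBox `0 0 282.318 145.697` with mm width/height → 1 unit = 1 mm. Flip: y_m = 145.697 − y_svg.

**Shape 1** — `<path>` cubic bezier, stroke `#008000` → cut (S862, F1077). Control points (SVG): P0=(167.737,58.618), P1=(186.817,85.860), P2=(88.549,44.342), P3=(112.038,60.912); sampled at t=k/4. Machine vertices: (167.737,87.079) → (163.780,77.558) → (138.234,81.930) → (113.515,88.303) → (112.038,84.785). Open path.

**Shape 2** — `<polyline>` line segment, stroke `#000000` → score (S520, F1637). Machine vertices: (118.437,107.867) → (80.945,87.972). Open path.

**Shape 3** — `<path>` cubic bezier, stroke `#008000` → cut (S862, F1077). Control points (SVG): P0=(38.053,14.445), P1=(30.591,5.725), P2=(168.731,66.317), P3=(173.051,79.962); sampled at t=k/4. Machine vertices: (38.053,131.252) → (55.391,126.613) → (101.134,106.880) → (149.086,82.955) → (173.051,65.735). Open path.

**Shape 4** — `<polygon>` rectangle, stroke `#000000` → score (S520, F1637). Machine vertices: (29.207,82.569) → (71.863,82.569) → (71.863,31.569) → (29.207,31.569) → (29.207,82.569). Closed: final G1 returns to the first vertex.

**Shape 5** — `<path>` open polyline, stroke `#ff8800` → engrave (S269, F3299). Machine vertices: (53.109,136.986) → (265.930,124.067) → (102.310,92.183) → (96.992,77.020) → (161.657,42.042) → (199.296,123.879). Open path.

**Shape 6** — `<circle>` circle, stroke `#008000` → cut (S862, F1077). Machine vertices: (137.849,44.219) → (131.569,59.381) → (116.407,65.661) → (101.245,59.381) → (94.965,44.219) → (101.245,29.057) → (116.407,22.777) → (131.569,29.057) → (137.849,44.219). Closed: final G1 returns to the first vertex.

G21
G90
G00 X167.737 Y87.079
M4 S862
G1 X163.780 Y77.558 F1077
G1 X138.234 Y81.930
G1 X113.515 Y88.303
G1 X112.038 Y84.785
M5
G00 X118.437 Y107.867
M4 S520
G1 X80.945 Y87.972 F1637
M5
G00 X38.053 Y131.252
M4 S862
G1 X55.391 Y126.613 F1077
G1 X101.134 Y106.880
G1 X149.086 Y82.955
G1 X173.051 Y65.735
M5
G00 X29.207 Y82.569
M4 S520
G1 X71.863 Y82.569 F1637
G1 X71.863 Y31.569
G1 X29.207 Y31.569
G1 X29.207 Y82.569
M5
G00 X53.109 Y136.986
M4 S269
G1 X265.930 Y124.067 F3299
G1 X102.310 Y92.183
G1 X96.992 Y77.020
G1 X161.657 Y42.042
G1 X199.296 Y123.879
M5
G00 X137.849 Y44.219
M4 S862
G1 X131.569 Y59.381 F1077
G1 X116.407 Y65.661
G1 X101.245 Y59.381
G1 X94.965 Y44.219
G1 X101.245 Y29.057
G1 X116.407 Y22.777
G1 X131.569 Y29.057
G1 X137.849 Y44.219
M5
G00 X0.000 Y0.000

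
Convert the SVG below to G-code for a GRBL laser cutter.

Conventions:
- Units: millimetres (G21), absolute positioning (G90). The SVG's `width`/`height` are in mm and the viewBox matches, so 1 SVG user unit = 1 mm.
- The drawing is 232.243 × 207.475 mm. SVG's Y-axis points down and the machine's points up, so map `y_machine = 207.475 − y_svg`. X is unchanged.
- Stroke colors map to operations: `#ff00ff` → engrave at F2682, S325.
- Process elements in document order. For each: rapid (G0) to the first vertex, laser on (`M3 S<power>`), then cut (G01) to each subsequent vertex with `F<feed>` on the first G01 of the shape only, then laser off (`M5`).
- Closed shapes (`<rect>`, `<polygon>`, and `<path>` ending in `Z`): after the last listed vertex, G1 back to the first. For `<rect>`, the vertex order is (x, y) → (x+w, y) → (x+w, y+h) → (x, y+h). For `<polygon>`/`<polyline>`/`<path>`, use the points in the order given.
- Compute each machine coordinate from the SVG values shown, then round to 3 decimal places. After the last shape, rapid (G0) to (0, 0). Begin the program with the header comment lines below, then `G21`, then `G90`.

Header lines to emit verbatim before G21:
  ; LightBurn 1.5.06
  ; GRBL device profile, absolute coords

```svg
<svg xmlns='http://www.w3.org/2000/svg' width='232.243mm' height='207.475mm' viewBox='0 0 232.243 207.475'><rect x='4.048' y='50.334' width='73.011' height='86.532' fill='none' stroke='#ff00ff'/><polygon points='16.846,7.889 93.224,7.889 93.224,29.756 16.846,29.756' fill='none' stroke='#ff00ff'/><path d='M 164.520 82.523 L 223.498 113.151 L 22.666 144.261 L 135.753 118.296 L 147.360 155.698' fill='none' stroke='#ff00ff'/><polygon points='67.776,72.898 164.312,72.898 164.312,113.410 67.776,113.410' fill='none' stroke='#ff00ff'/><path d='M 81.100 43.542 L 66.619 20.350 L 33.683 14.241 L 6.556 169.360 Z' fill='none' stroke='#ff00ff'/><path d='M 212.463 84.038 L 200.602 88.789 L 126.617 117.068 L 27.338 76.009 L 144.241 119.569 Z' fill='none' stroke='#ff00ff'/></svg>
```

viewBox `0 0 232.243 207.475` with mm width/height → 1 unit = 1 mm. Flip: y_m = 207.475 − y_svg.

**Shape 1** — `<rect>` rectangle, stroke `#ff00ff` → engrave (S325, F2682). Machine vertices: (4.048,157.141) → (77.059,157.141) → (77.059,70.609) → (4.048,70.609) → (4.048,157.141). Closed: final G1 returns to the first vertex.

**Shape 2** — `<polygon>` rectangle, stroke `#ff00ff` → engrave (S325, F2682). Machine vertices: (16.846,199.586) → (93.224,199.586) → (93.224,177.719) → (16.846,177.719) → (16.846,199.586). Closed: final G1 returns to the first vertex.

**Shape 3** — `<path>` open polyline, stroke `#ff00ff` → engrave (S325, F2682). Machine vertices: (164.520,124.952) → (223.498,94.324) → (22.666,63.214) → (135.753,89.179) → (147.360,51.777). Open path.

**Shape 4** — `<polygon>` rectangle, stroke `#ff00ff` → engrave (S325, F2682). Machine vertices: (67.776,134.577) → (164.312,134.577) → (164.312,94.065) → (67.776,94.065) → (67.776,134.577). Closed: final G1 returns to the first vertex.

**Shape 5** — `<path>` closed polygon, stroke `#ff00ff` → engrave (S325, F2682). Machine vertices: (81.100,163.933) → (66.619,187.125) → (33.683,193.234) → (6.556,38.115) → (81.100,163.933). Closed: final G1 returns to the first vertex.

**Shape 6** — `<path>` closed polygon, stroke `#ff00ff` → engrave (S325, F2682). Machine vertices: (212.463,123.437) → (200.602,118.686) → (126.617,90.407) → (27.338,131.466) → (144.241,87.906) → (212.463,123.437). Closed: final G1 returns to the first vertex.

; LightBurn 1.5.06
; GRBL device profile, absolute coords
G21
G90
G0 X4.048 Y157.141
M3 S325
G01 X77.059 Y157.141 F2682
G01 X77.059 Y70.609
G01 X4.048 Y70.609
G01 X4.048 Y157.141
M5
G0 X16.846 Y199.586
M3 S325
G01 X93.224 Y199.586 F2682
G01 X93.224 Y177.719
G01 X16.846 Y177.719
G01 X16.846 Y199.586
M5
G0 X164.520 Y124.952
M3 S325
G01 X223.498 Y94.324 F2682
G01 X22.666 Y63.214
G01 X135.753 Y89.179
G01 X147.360 Y51.777
M5
G0 X67.776 Y134.577
M3 S325
G01 X164.312 Y134.577 F2682
G01 X164.312 Y94.065
G01 X67.776 Y94.065
G01 X67.776 Y134.577
M5
G0 X81.100 Y163.933
M3 S325
G01 X66.619 Y187.125 F2682
G01 X33.683 Y193.234
G01 X6.556 Y38.115
G01 X81.100 Y163.933
M5
G0 X212.463 Y123.437
M3 S325
G01 X200.602 Y118.686 F2682
G01 X126.617 Y90.407
G01 X27.338 Y131.466
G01 X144.241 Y87.906
G01 X212.463 Y123.437
M5
G0 X0.000 Y0.000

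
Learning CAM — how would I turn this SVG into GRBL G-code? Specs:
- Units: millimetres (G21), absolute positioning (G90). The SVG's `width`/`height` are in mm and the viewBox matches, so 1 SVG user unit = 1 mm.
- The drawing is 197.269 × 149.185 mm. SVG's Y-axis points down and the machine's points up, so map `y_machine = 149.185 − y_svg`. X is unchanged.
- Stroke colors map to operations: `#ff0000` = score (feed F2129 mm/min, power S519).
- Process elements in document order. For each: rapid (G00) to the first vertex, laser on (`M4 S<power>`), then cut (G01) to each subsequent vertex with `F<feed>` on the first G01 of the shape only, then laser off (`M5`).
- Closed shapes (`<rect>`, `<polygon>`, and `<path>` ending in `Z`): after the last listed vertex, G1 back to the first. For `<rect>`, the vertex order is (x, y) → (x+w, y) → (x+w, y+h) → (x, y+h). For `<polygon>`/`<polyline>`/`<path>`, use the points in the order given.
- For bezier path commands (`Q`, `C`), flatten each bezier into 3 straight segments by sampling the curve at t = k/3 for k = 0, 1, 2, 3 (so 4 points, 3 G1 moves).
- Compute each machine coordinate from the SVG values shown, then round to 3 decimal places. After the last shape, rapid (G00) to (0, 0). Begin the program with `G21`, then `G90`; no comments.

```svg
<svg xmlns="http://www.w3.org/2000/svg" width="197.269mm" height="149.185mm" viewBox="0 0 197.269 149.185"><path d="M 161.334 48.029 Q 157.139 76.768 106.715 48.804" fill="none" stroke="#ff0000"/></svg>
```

G21
G90
G00 X161.334 Y101.156
M4 S519
G01 X153.401 Y88.297 F2129
G01 X135.194 Y88.039
G01 X106.715 Y100.381
M5
G00 X0.000 Y0.000

1 u = 1 mm; y_m = 149.185 − y.

[1] `<path>` quadratic bezier, #ff0000→score S519 F2129: (161.334,101.156) → (153.401,88.297) → (135.194,88.039) → (106.715,100.381)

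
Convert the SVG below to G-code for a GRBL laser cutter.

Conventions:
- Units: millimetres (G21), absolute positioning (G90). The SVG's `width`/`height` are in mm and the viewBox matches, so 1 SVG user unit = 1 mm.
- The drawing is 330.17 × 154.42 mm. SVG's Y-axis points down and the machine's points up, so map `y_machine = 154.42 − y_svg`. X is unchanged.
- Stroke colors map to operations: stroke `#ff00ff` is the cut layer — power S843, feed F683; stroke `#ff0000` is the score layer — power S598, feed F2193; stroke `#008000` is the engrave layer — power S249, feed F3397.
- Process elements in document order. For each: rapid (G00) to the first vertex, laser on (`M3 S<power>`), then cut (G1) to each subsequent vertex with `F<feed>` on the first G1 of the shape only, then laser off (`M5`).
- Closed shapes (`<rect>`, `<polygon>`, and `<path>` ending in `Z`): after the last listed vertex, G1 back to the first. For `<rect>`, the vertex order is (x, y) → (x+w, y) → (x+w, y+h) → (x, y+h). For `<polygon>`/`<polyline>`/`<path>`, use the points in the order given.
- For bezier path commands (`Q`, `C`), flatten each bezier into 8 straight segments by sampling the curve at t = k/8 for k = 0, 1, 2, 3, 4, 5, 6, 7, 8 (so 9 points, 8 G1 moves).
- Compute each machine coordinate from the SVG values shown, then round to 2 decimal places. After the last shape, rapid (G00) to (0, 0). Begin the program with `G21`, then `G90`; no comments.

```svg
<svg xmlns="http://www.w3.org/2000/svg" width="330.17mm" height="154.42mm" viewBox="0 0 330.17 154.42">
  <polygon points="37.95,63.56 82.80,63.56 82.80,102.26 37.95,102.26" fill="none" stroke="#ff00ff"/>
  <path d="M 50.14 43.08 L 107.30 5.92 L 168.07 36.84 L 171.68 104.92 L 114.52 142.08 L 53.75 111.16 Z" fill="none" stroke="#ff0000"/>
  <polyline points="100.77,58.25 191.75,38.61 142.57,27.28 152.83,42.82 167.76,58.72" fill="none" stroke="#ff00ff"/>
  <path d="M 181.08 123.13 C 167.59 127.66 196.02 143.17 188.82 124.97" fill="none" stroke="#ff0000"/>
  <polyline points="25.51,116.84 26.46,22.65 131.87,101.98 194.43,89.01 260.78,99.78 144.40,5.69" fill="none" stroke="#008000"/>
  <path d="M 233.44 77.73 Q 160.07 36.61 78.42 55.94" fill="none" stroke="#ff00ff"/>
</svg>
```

G21
G90
G00 X37.95 Y90.86
M3 S843
G1 X82.80 Y90.86 F683
G1 X82.80 Y52.16
G1 X37.95 Y52.16
G1 X37.95 Y90.86
M5
G00 X50.14 Y111.34
M3 S598
G1 X107.30 Y148.50 F2193
G1 X168.07 Y117.58
G1 X171.68 Y49.50
G1 X114.52 Y12.34
G1 X53.75 Y43.26
G1 X50.14 Y111.34
M5
G00 X100.77 Y96.17
M3 S843
G1 X191.75 Y115.81 F683
G1 X142.57 Y127.14
G1 X152.83 Y111.60
G1 X167.76 Y95.70
M5
G00 X181.08 Y31.29
M3 S598
G1 X177.83 Y29.16 F2193
G1 X177.61 Y26.53
G1 X179.50 Y23.92
G1 X182.59 Y21.85
G1 X185.98 Y20.84
G1 X188.75 Y21.42
G1 X190.00 Y24.12
G1 X188.82 Y29.45
M5
G00 X25.51 Y37.58
M3 S249
G1 X26.46 Y131.77 F3397
G1 X131.87 Y52.44
G1 X194.43 Y65.41
G1 X260.78 Y54.64
G1 X144.40 Y148.73
M5
G00 X233.44 Y76.69
M3 S843
G1 X214.97 Y86.03 F683
G1 X196.24 Y93.47
G1 X177.25 Y99.03
G1 X158.00 Y102.70
G1 X138.49 Y104.48
G1 X118.73 Y104.37
G1 X98.70 Y102.37
G1 X78.42 Y98.48
M5
G00 X0.00 Y0.00

1 u = 1 mm; y_m = 154.42 − y.

[1] `<polygon>` rectangle, #ff00ff→cut S843 F683: (37.95,90.86) → (82.80,90.86) → (82.80,52.16) → (37.95,52.16) → (37.95,90.86) (closed)

[2] `<path>` regular polygon, #ff0000→score S598 F2193: (50.14,111.34) → (107.30,148.50) → (168.07,117.58) → (171.68,49.50) → (114.52,12.34) → (53.75,43.26) → (50.14,111.34) (closed)

[3] `<polyline>` open polyline, #ff00ff→cut S843 F683: (100.77,96.17) → (191.75,115.81) → (142.57,127.14) → (152.83,111.60) → (167.76,95.70)

[4] `<path>` cubic bezier, #ff0000→score S598 F2193: (181.08,31.29) → (177.83,29.16) → (177.61,26.53) → (179.50,23.92) → (182.59,21.85) → (185.98,20.84) → (188.75,21.42) → (190.00,24.12) → (188.82,29.45)

[5] `<polyline>` open polyline, #008000→engrave S249 F3397: (25.51,37.58) → (26.46,131.77) → (131.87,52.44) → (194.43,65.41) → (260.78,54.64) → (144.40,148.73)

[6] `<path>` quadratic bezier, #ff00ff→cut S843 F683: (233.44,76.69) → (214.97,86.03) → (196.24,93.47) → (177.25,99.03) → (158.00,102.70) → (138.49,104.48) → (118.73,104.37) → (98.70,102.37) → (78.42,98.48)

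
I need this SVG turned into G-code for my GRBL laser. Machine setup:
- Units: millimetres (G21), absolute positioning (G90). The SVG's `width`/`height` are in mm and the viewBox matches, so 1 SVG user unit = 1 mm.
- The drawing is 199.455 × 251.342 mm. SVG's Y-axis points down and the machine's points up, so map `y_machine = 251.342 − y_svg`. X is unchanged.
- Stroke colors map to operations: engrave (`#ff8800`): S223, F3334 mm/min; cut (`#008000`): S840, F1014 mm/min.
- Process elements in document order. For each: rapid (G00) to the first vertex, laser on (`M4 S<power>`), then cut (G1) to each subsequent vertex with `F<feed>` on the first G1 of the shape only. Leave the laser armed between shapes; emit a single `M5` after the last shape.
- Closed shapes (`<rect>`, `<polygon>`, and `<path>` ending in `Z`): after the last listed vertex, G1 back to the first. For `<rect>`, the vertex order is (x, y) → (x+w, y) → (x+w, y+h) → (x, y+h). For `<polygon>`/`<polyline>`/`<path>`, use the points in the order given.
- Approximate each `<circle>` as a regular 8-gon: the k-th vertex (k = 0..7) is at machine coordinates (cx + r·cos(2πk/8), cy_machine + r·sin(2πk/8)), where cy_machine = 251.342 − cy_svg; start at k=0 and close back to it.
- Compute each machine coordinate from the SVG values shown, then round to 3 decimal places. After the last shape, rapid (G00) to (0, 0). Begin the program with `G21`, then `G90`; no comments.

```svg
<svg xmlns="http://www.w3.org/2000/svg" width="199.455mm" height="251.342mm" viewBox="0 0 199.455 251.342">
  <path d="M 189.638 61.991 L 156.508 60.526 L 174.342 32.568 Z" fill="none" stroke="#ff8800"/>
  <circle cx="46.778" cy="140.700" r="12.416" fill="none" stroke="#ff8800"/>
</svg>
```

viewBox `0 0 199.455 251.342` with mm width/height → 1 unit = 1 mm. Flip: y_m = 251.342 − y_svg.

**Shape 1** — `<path>` regular polygon, stroke `#ff8800` → engrave (S223, F3334). Machine vertices: (189.638,189.351) → (156.508,190.816) → (174.342,218.774) → (189.638,189.351). Closed: final G1 returns to the first vertex.

**Shape 2** — `<circle>` circle, stroke `#ff8800` → engrave (S223, F3334). Machine vertices: (59.194,110.642) → (55.557,119.421) → (46.778,123.058) → (37.999,119.421) → (34.362,110.642) → (37.999,101.863) → (46.778,98.226) → (55.557,101.863) → (59.194,110.642). Closed: final G1 returns to the first vertex.

G21
G90
G00 X189.638 Y189.351
M4 S223
G1 X156.508 Y190.816 F3334
G1 X174.342 Y218.774
G1 X189.638 Y189.351
G00 X59.194 Y110.642
M4 S223
G1 X55.557 Y119.421 F3334
G1 X46.778 Y123.058
G1 X37.999 Y119.421
G1 X34.362 Y110.642
G1 X37.999 Y101.863
G1 X46.778 Y98.226
G1 X55.557 Y101.863
G1 X59.194 Y110.642
M5
G00 X0.000 Y0.000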